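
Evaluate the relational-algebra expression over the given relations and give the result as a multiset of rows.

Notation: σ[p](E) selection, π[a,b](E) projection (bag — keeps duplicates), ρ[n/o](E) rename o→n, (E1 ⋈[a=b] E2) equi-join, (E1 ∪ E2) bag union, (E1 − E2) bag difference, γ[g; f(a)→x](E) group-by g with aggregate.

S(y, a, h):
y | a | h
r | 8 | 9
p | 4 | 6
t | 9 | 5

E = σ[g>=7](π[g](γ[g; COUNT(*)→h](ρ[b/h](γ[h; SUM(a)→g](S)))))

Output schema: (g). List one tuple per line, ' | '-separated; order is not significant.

Subexpression sizes:
  S → 3
  γ[h; SUM(a)→g](S) → 3
  ρ[b/h](γ[h; SUM(a)→g](S)) → 3
  γ[g; COUNT(*)→h](ρ[b/h](γ[h; SUM(a)→g](S))) → 3
  π[g](γ[g; COUNT(*)→h](ρ[b/h](γ[h; SUM(a)→g](S)))) → 3
  σ[g>=7](π[g](γ[g; COUNT(*)→h](ρ[b/h](γ[h; SUM(a)→g](S))))) → 2

== RESULT ==
g
8
9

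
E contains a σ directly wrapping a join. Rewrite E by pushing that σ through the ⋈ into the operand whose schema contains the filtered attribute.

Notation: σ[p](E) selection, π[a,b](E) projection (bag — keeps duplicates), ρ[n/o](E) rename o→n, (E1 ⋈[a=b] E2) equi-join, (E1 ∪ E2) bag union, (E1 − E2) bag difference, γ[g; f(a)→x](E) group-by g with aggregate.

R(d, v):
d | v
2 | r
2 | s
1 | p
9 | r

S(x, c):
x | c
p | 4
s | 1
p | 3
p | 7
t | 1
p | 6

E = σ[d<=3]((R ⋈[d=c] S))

σ filters on d, owned by the left side.
E' = (σ[d<=3](R) ⋈[d=c] S)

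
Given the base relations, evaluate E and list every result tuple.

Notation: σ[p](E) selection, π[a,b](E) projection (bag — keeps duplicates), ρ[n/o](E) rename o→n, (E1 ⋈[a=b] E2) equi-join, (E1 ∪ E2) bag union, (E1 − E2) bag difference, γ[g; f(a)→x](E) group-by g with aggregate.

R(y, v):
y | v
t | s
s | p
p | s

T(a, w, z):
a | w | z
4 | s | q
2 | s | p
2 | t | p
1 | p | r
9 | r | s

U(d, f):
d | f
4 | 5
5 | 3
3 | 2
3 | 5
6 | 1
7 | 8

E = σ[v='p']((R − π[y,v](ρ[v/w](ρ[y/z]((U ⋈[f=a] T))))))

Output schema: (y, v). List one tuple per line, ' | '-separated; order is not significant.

Per-node cardinality:
  R → 3
  U → 6
  T → 5
  (U ⋈[f=a] T) → 3
  ρ[y/z]((U ⋈[f=a] T)) → 3
  ρ[v/w](ρ[y/z]((U ⋈[f=a] T))) → 3
  π[y,v](ρ[v/w](ρ[y/z]((U ⋈[f=a] T)))) → 3
  (R − π[y,v](ρ[v/w](ρ[y/z]((U ⋈[f=a] T))))) → 2
  σ[v='p']((R − π[y,v](ρ[v/w](ρ[y/z]((U ⋈[f=a] T)))))) → 1

== RESULT ==
y | v
s | p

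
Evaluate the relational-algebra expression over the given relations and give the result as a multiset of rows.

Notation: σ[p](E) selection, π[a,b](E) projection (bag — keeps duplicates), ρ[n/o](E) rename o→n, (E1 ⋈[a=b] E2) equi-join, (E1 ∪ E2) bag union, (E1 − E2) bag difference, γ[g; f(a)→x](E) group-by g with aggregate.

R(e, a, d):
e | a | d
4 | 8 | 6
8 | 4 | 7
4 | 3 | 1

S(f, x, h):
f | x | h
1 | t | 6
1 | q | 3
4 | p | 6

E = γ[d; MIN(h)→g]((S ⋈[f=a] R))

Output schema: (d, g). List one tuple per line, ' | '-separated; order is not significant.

Row counts bottom-up:
  S → 3
  R → 3
  (S ⋈[f=a] R) → 1
  γ[d; MIN(h)→g]((S ⋈[f=a] R)) → 1

== RESULT ==
d | g
7 | 6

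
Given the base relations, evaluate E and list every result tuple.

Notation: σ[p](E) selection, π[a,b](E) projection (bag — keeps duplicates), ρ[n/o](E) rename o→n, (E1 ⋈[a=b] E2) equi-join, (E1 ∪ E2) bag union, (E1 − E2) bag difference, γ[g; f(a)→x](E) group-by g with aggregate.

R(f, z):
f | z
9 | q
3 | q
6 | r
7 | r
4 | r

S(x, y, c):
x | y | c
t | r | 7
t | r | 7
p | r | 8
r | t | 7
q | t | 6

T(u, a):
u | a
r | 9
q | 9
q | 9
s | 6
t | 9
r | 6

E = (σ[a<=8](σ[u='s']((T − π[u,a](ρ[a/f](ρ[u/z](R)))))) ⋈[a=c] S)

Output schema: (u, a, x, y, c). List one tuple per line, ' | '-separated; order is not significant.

Stepwise |·|:
  T → 6
  R → 5
  ρ[u/z](R) → 5
  ρ[a/f](ρ[u/z](R)) → 5
  π[u,a](ρ[a/f](ρ[u/z](R))) → 5
  (T − π[u,a](ρ[a/f](ρ[u/z](R)))) → 4
  σ[u='s']((T − π[u,a](ρ[a/f](ρ[u/z](R))))) → 1
  σ[a<=8](σ[u='s']((T − π[u,a](ρ[a/f](ρ[u/z](R)))))) → 1
  S → 5
  (σ[a<=8](σ[u='s']((T − π[u,a](ρ[a/f](ρ[u/z](R)))))) ⋈[a=c] S) → 1

== RESULT ==
u | a | x | y | c
s | 6 | q | t | 6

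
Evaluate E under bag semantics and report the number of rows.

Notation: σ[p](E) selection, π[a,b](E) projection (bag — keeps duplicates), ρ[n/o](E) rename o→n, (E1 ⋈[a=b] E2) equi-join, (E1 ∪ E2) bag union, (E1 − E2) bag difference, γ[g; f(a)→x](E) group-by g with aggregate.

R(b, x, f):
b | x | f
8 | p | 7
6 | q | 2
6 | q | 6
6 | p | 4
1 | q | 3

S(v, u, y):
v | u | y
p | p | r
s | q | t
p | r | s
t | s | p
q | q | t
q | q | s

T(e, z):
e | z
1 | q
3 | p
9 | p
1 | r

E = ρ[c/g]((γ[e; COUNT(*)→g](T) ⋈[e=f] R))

Per-node cardinality:
  T → 4
  γ[e; COUNT(*)→g](T) → 3
  R → 5
  (γ[e; COUNT(*)→g](T) ⋈[e=f] R) → 1
  ρ[c/g]((γ[e; COUNT(*)→g](T) ⋈[e=f] R)) → 1

|E| = 1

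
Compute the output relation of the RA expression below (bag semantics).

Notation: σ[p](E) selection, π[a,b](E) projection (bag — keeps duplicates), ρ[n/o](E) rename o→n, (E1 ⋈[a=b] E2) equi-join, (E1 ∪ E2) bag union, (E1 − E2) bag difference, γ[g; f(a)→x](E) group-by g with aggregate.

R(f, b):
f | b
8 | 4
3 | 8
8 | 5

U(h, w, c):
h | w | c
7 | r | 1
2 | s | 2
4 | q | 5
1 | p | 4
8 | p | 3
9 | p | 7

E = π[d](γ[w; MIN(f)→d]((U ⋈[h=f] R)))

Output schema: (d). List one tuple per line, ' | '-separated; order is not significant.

Stepwise |·|:
  U → 6
  R → 3
  (U ⋈[h=f] R) → 2
  γ[w; MIN(f)→d]((U ⋈[h=f] R)) → 1
  π[d](γ[w; MIN(f)→d]((U ⋈[h=f] R))) → 1

== RESULT ==
d
8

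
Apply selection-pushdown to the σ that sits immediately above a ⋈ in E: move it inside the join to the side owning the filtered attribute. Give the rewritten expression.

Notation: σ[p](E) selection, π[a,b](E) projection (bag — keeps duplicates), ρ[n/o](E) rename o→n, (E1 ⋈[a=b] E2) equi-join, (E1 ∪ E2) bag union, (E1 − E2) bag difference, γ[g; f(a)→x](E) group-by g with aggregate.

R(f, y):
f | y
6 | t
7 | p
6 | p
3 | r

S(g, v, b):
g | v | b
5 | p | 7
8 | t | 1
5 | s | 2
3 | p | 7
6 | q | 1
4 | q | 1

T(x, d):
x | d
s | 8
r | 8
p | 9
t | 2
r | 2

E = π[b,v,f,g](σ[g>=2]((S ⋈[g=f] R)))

σ filters on g, owned by the left side.
E' = π[b,v,f,g]((σ[g>=2](S) ⋈[g=f] R))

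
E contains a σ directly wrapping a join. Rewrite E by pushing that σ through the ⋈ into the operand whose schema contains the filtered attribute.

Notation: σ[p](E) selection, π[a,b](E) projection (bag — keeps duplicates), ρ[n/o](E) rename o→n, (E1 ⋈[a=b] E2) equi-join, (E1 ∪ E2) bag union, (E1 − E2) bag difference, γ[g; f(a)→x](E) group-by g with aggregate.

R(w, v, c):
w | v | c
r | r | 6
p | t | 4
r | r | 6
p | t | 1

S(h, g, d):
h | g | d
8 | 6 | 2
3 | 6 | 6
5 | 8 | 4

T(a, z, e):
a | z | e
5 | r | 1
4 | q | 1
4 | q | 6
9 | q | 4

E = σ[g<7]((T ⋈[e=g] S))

σ filters on g, owned by the right side.
E' = (T ⋈[e=g] σ[g<7](S))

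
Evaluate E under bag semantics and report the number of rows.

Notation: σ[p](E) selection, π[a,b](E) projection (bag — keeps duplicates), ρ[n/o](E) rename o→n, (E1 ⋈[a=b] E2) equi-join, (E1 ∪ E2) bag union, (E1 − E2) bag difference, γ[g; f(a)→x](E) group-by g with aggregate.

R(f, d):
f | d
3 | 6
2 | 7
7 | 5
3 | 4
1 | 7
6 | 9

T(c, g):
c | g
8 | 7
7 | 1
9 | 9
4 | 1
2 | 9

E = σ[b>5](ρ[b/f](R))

Per-node cardinality:
  R → 6
  ρ[b/f](R) → 6
  σ[b>5](ρ[b/f](R)) → 2

|E| = 2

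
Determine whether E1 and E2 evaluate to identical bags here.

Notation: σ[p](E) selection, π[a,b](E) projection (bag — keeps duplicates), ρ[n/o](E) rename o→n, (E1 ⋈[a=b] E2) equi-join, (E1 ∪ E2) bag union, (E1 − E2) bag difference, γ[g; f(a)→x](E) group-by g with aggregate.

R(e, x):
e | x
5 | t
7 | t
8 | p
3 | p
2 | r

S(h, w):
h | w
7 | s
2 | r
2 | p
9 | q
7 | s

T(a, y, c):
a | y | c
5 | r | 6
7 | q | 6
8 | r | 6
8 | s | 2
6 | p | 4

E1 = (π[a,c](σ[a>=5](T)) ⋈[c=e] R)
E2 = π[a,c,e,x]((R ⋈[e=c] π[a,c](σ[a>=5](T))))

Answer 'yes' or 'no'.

E1 subexpression sizes:
  T → 5
  σ[a>=5](T) → 5
  π[a,c](σ[a>=5](T)) → 5
  R → 5
  (π[a,c](σ[a>=5](T)) ⋈[c=e] R) → 1
E2 subexpression sizes:
  R → 5
  T → 5
  σ[a>=5](T) → 5
  π[a,c](σ[a>=5](T)) → 5
  (R ⋈[e=c] π[a,c](σ[a>=5](T))) → 1
  π[a,c,e,x]((R ⋈[e=c] π[a,c](σ[a>=5](T)))) → 1

E1 and E2 produce the same multiset:
a | c | e | x
8 | 2 | 2 | r

yes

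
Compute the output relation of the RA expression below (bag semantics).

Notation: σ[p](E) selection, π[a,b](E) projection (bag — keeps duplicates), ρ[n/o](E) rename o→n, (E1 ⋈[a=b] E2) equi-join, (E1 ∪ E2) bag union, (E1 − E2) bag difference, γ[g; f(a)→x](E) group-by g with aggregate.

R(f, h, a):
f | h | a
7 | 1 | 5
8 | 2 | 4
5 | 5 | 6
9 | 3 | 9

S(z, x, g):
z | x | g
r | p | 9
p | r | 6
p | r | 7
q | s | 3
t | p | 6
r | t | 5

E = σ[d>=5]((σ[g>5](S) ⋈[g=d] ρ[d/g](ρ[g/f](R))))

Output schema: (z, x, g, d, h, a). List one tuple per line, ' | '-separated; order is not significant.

Stepwise |·|:
  S → 6
  σ[g>5](S) → 4
  R → 4
  ρ[g/f](R) → 4
  ρ[d/g](ρ[g/f](R)) → 4
  (σ[g>5](S) ⋈[g=d] ρ[d/g](ρ[g/f](R))) → 2
  σ[d>=5]((σ[g>5](S) ⋈[g=d] ρ[d/g](ρ[g/f](R)))) → 2

== RESULT ==
z | x | g | d | h | a
p | r | 7 | 7 | 1 | 5
r | p | 9 | 9 | 3 | 9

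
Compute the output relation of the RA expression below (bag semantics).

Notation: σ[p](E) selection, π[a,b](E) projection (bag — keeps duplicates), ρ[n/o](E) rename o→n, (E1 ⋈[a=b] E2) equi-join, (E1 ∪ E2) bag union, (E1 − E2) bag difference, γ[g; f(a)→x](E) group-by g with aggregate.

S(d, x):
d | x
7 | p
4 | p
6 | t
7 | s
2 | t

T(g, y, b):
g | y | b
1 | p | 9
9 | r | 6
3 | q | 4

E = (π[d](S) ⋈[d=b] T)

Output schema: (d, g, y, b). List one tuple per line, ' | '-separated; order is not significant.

Subexpression sizes:
  S → 5
  π[d](S) → 5
  T → 3
  (π[d](S) ⋈[d=b] T) → 2

== RESULT ==
d | g | y | b
4 | 3 | q | 4
6 | 9 | r | 6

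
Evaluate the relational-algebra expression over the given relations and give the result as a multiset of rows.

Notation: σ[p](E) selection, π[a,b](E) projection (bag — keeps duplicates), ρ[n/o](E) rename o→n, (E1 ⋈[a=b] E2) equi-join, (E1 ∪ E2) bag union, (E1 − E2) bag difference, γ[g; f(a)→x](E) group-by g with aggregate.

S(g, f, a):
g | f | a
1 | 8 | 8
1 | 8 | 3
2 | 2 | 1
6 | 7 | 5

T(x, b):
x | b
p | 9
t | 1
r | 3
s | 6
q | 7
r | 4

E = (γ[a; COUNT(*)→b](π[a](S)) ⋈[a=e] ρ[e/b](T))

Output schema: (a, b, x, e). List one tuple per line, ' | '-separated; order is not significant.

Subexpression sizes:
  S → 4
  π[a](S) → 4
  γ[a; COUNT(*)→b](π[a](S)) → 4
  T → 6
  ρ[e/b](T) → 6
  (γ[a; COUNT(*)→b](π[a](S)) ⋈[a=e] ρ[e/b](T)) → 2

== RESULT ==
a | b | x | e
1 | 1 | t | 1
3 | 1 | r | 3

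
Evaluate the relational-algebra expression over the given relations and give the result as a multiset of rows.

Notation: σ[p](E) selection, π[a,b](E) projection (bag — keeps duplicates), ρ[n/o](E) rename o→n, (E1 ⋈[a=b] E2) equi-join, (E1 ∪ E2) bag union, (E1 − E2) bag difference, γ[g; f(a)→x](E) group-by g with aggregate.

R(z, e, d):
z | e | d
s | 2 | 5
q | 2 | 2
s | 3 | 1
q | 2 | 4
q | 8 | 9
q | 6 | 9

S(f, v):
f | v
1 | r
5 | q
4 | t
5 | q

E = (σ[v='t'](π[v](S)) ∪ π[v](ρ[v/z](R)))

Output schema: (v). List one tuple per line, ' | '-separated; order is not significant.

Stepwise |·|:
  S → 4
  π[v](S) → 4
  σ[v='t'](π[v](S)) → 1
  R → 6
  ρ[v/z](R) → 6
  π[v](ρ[v/z](R)) → 6
  (σ[v='t'](π[v](S)) ∪ π[v](ρ[v/z](R))) → 7

== RESULT ==
v
q
q
q
q
s
s
t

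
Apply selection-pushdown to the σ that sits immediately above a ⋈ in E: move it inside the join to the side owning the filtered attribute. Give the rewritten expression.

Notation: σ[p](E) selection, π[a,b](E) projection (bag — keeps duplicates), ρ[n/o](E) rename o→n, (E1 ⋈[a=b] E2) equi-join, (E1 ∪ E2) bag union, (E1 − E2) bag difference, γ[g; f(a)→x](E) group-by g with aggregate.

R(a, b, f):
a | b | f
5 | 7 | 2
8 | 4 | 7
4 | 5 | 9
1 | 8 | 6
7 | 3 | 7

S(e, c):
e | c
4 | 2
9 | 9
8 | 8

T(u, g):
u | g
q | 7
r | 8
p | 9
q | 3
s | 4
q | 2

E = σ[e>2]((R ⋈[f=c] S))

σ filters on e, owned by the right side.
E' = (R ⋈[f=c] σ[e>2](S))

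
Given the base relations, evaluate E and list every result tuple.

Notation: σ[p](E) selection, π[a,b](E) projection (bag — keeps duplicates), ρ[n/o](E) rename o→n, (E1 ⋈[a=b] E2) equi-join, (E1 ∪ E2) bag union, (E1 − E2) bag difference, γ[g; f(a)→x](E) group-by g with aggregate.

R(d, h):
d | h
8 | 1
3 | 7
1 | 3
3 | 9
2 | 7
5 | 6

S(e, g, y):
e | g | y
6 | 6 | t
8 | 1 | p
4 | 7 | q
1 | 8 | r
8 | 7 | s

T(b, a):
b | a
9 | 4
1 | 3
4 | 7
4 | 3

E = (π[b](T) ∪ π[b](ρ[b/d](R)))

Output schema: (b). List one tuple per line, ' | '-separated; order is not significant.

Stepwise |·|:
  T → 4
  π[b](T) → 4
  R → 6
  ρ[b/d](R) → 6
  π[b](ρ[b/d](R)) → 6
  (π[b](T) ∪ π[b](ρ[b/d](R))) → 10

== RESULT ==
b
1
1
2
3
3
4
4
5
8
9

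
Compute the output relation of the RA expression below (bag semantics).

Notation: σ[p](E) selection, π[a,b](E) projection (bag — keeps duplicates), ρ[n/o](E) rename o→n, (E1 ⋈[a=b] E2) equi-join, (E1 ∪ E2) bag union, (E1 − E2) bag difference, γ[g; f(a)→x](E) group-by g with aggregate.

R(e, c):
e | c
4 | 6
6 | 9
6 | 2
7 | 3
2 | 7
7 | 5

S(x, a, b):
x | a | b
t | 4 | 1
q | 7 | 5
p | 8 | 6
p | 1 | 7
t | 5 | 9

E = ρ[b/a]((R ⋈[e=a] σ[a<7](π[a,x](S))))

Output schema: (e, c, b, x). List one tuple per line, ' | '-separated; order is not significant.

Subexpression sizes:
  R → 6
  S → 5
  π[a,x](S) → 5
  σ[a<7](π[a,x](S)) → 3
  (R ⋈[e=a] σ[a<7](π[a,x](S))) → 1
  ρ[b/a]((R ⋈[e=a] σ[a<7](π[a,x](S)))) → 1

== RESULT ==
e | c | b | x
4 | 6 | 4 | t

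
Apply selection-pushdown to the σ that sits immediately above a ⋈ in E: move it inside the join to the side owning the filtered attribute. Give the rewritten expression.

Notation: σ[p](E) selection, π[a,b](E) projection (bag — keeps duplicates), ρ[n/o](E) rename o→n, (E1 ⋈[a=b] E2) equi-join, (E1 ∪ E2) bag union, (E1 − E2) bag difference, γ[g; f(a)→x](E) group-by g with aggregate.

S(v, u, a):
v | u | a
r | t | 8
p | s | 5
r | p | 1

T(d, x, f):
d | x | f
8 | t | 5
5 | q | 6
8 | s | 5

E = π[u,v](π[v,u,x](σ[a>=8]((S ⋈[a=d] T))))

σ filters on a, owned by the left side.
E' = π[u,v](π[v,u,x]((σ[a>=8](S) ⋈[a=d] T)))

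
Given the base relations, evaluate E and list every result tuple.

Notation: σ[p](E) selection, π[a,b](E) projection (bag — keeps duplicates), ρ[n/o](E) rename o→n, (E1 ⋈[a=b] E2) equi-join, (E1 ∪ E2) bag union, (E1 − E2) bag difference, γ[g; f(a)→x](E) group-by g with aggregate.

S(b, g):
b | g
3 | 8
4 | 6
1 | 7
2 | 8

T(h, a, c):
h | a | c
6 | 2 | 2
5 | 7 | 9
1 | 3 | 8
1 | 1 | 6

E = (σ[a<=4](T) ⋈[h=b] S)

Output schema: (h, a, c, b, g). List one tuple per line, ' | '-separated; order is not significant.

Stepwise |·|:
  T → 4
  σ[a<=4](T) → 3
  S → 4
  (σ[a<=4](T) ⋈[h=b] S) → 2

== RESULT ==
h | a | c | b | g
1 | 1 | 6 | 1 | 7
1 | 3 | 8 | 1 | 7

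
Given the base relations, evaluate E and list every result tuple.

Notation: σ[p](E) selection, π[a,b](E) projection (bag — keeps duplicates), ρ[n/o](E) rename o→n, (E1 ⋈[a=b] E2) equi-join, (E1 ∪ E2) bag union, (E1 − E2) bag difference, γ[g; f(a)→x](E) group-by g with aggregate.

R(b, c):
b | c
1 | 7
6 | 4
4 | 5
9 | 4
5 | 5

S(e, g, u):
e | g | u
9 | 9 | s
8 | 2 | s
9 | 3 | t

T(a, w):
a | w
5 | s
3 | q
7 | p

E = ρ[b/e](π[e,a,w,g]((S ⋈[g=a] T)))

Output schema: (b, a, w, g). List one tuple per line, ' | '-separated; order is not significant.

Per-node cardinality:
  S → 3
  T → 3
  (S ⋈[g=a] T) → 1
  π[e,a,w,g]((S ⋈[g=a] T)) → 1
  ρ[b/e](π[e,a,w,g]((S ⋈[g=a] T))) → 1

== RESULT ==
b | a | w | g
9 | 3 | q | 3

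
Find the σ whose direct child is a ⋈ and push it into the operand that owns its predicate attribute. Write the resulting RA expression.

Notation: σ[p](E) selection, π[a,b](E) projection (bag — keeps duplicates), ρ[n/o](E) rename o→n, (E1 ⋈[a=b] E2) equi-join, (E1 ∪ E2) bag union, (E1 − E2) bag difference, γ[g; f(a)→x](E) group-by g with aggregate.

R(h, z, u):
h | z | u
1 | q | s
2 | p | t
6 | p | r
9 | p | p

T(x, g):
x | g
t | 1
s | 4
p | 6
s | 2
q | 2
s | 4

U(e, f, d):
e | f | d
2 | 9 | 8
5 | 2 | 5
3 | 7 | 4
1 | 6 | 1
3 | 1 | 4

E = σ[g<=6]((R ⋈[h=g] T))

σ filters on g, owned by the right side.
E' = (R ⋈[h=g] σ[g<=6](T))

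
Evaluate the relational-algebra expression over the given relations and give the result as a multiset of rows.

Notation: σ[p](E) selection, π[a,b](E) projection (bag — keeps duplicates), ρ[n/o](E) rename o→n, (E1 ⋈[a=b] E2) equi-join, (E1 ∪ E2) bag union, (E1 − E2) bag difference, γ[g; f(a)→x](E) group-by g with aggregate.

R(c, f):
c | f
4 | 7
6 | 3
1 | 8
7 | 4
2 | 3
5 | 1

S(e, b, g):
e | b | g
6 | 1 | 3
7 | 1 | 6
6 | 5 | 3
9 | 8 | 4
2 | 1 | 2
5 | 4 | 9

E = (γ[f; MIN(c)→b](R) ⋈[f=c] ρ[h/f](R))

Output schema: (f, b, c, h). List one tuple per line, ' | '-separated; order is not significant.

Per-node cardinality:
  R → 6
  γ[f; MIN(c)→b](R) → 5
  R → 6
  ρ[h/f](R) → 6
  (γ[f; MIN(c)→b](R) ⋈[f=c] ρ[h/f](R)) → 3

== RESULT ==
f | b | c | h
1 | 5 | 1 | 8
4 | 7 | 4 | 7
7 | 4 | 7 | 4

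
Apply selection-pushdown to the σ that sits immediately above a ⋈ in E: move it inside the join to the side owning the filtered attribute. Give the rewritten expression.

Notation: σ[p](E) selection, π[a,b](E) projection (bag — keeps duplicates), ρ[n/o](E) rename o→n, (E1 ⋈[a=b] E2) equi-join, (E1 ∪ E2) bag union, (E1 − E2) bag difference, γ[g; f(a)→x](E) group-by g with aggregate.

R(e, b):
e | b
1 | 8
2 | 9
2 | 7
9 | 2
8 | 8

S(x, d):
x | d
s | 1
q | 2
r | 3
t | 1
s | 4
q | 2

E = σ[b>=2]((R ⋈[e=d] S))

σ filters on b, owned by the left side.
E' = (σ[b>=2](R) ⋈[e=d] S)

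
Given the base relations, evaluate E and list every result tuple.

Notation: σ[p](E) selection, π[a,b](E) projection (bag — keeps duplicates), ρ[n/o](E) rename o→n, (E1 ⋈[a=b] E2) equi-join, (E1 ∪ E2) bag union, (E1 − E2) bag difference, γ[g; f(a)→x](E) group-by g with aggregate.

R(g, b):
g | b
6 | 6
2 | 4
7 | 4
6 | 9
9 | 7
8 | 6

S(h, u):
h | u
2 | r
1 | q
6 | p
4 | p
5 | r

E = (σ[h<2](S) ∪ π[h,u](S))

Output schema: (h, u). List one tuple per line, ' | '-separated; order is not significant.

Row counts bottom-up:
  S → 5
  σ[h<2](S) → 1
  S → 5
  π[h,u](S) → 5
  (σ[h<2](S) ∪ π[h,u](S)) → 6

== RESULT ==
h | u
1 | q
1 | q
2 | r
4 | p
5 | r
6 | p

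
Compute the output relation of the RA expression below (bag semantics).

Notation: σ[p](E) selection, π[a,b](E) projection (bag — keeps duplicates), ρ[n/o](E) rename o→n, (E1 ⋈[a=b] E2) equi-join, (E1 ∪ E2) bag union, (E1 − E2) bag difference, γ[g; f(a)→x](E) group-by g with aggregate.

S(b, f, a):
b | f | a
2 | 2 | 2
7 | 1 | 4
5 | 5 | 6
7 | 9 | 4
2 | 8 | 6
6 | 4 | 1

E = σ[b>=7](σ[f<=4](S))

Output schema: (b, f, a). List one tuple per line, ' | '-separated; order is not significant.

Per-node cardinality:
  S → 6
  σ[f<=4](S) → 3
  σ[b>=7](σ[f<=4](S)) → 1

== RESULT ==
b | f | a
7 | 1 | 4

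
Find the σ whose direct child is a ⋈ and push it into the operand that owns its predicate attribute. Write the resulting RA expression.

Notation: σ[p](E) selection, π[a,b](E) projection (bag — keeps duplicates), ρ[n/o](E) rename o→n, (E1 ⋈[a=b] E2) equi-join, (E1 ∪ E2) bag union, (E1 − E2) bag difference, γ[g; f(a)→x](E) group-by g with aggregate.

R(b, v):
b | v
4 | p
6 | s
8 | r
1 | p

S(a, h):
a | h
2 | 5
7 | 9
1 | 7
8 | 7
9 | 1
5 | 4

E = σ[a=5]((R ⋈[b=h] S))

σ filters on a, owned by the right side.
E' = (R ⋈[b=h] σ[a=5](S))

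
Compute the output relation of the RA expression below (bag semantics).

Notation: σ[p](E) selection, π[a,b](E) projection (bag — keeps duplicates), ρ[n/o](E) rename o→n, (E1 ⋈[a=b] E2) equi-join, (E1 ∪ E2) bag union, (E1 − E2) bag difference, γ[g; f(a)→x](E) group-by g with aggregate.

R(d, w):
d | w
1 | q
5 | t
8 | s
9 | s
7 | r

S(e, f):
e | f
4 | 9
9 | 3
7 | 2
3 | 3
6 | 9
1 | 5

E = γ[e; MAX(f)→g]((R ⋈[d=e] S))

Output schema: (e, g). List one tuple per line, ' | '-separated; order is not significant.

Per-node cardinality:
  R → 5
  S → 6
  (R ⋈[d=e] S) → 3
  γ[e; MAX(f)→g]((R ⋈[d=e] S)) → 3

== RESULT ==
e | g
1 | 5
7 | 2
9 | 3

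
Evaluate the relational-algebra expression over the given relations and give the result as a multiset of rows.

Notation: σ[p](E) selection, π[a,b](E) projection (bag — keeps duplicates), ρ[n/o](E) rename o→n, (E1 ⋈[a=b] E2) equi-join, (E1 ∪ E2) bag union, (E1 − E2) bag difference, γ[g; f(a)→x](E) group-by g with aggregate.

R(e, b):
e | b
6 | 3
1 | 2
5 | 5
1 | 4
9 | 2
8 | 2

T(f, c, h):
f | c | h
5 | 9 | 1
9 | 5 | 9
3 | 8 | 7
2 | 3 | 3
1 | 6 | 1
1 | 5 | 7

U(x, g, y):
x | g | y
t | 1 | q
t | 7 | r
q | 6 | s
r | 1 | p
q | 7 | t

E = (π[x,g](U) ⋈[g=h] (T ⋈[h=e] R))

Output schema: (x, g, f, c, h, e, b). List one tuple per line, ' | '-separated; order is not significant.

Row counts bottom-up:
  U → 5
  π[x,g](U) → 5
  T → 6
  R → 6
  (T ⋈[h=e] R) → 5
  (π[x,g](U) ⋈[g=h] (T ⋈[h=e] R)) → 8

== RESULT ==
x | g | f | c | h | e | b
r | 1 | 1 | 6 | 1 | 1 | 2
r | 1 | 1 | 6 | 1 | 1 | 4
r | 1 | 5 | 9 | 1 | 1 | 2
r | 1 | 5 | 9 | 1 | 1 | 4
t | 1 | 1 | 6 | 1 | 1 | 2
t | 1 | 1 | 6 | 1 | 1 | 4
t | 1 | 5 | 9 | 1 | 1 | 2
t | 1 | 5 | 9 | 1 | 1 | 4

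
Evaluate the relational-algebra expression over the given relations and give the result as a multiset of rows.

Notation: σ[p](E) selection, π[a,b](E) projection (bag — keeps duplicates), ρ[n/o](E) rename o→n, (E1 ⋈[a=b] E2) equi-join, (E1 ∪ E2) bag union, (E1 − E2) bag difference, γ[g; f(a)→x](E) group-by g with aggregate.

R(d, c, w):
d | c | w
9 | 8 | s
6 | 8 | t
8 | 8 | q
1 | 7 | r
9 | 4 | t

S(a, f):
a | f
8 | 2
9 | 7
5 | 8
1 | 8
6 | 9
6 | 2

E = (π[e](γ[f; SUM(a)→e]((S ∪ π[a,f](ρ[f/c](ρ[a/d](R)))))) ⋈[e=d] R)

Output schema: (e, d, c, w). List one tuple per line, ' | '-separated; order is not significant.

Stepwise |·|:
  S → 6
  R → 5
  ρ[a/d](R) → 5
  ρ[f/c](ρ[a/d](R)) → 5
  π[a,f](ρ[f/c](ρ[a/d](R))) → 5
  (S ∪ π[a,f](ρ[f/c](ρ[a/d](R)))) → 11
  γ[f; SUM(a)→e]((S ∪ π[a,f](ρ[f/c](ρ[a/d](R))))) → 5
  π[e](γ[f; SUM(a)→e]((S ∪ π[a,f](ρ[f/c](ρ[a/d](R)))))) → 5
  R → 5
  (π[e](γ[f; SUM(a)→e]((S ∪ π[a,f](ρ[f/c](ρ[a/d](R)))))) ⋈[e=d] R) → 3

== RESULT ==
e | d | c | w
6 | 6 | 8 | t
9 | 9 | 4 | t
9 | 9 | 8 | s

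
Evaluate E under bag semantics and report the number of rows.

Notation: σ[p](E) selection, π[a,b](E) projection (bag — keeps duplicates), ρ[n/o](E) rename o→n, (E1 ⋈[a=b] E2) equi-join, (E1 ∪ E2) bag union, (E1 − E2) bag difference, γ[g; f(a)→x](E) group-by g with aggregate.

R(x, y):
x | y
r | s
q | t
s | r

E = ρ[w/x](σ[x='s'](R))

Row counts bottom-up:
  R → 3
  σ[x='s'](R) → 1
  ρ[w/x](σ[x='s'](R)) → 1

|E| = 1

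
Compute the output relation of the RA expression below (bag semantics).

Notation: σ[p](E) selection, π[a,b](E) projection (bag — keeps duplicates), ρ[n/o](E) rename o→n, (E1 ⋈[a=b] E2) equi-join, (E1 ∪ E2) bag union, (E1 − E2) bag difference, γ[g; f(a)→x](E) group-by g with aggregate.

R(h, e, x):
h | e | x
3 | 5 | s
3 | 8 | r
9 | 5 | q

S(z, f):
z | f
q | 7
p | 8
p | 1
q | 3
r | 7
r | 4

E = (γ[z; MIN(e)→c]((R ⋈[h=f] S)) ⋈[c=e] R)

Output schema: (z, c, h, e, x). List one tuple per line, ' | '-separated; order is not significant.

Row counts bottom-up:
  R → 3
  S → 6
  (R ⋈[h=f] S) → 2
  γ[z; MIN(e)→c]((R ⋈[h=f] S)) → 1
  R → 3
  (γ[z; MIN(e)→c]((R ⋈[h=f] S)) ⋈[c=e] R) → 2

== RESULT ==
z | c | h | e | x
q | 5 | 3 | 5 | s
q | 5 | 9 | 5 | q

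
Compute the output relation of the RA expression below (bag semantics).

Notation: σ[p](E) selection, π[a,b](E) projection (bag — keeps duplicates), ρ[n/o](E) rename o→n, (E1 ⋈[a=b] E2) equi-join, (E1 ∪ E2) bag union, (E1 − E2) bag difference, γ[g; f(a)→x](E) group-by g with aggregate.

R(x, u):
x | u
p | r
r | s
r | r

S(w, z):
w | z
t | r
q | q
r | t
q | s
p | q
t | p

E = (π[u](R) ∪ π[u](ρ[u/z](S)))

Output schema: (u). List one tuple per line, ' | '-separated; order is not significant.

Stepwise |·|:
  R → 3
  π[u](R) → 3
  S → 6
  ρ[u/z](S) → 6
  π[u](ρ[u/z](S)) → 6
  (π[u](R) ∪ π[u](ρ[u/z](S))) → 9

== RESULT ==
u
p
q
q
r
r
r
s
s
t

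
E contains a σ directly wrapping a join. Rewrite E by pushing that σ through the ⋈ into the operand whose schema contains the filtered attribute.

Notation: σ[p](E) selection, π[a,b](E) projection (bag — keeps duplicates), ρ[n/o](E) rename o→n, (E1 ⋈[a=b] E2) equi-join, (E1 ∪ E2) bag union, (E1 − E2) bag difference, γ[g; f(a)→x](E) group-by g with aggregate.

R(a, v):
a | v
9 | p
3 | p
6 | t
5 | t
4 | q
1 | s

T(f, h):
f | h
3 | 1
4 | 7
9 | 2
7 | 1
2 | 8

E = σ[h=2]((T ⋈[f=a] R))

σ filters on h, owned by the left side.
E' = (σ[h=2](T) ⋈[f=a] R)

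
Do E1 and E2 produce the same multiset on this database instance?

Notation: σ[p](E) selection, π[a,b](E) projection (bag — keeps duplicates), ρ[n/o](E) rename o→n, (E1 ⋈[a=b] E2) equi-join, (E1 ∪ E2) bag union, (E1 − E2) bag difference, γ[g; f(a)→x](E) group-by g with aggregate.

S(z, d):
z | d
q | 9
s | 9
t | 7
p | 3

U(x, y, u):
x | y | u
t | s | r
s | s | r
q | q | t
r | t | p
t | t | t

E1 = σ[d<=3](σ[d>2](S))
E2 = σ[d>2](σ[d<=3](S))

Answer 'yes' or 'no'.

E1 per-node cardinality:
  S → 4
  σ[d>2](S) → 4
  σ[d<=3](σ[d>2](S)) → 1
E2 per-node cardinality:
  S → 4
  σ[d<=3](S) → 1
  σ[d>2](σ[d<=3](S)) → 1

E1 and E2 produce the same multiset:
z | d
p | 3

yes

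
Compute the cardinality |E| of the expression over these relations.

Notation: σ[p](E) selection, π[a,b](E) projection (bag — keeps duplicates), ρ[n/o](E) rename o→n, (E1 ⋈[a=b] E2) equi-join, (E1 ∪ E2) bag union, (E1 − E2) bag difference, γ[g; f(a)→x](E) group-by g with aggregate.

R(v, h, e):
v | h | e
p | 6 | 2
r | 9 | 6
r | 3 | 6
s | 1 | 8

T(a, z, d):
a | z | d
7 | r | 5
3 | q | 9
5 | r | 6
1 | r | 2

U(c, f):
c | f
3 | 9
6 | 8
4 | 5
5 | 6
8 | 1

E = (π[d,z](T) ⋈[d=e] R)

Subexpression sizes:
  T → 4
  π[d,z](T) → 4
  R → 4
  (π[d,z](T) ⋈[d=e] R) → 3

|E| = 3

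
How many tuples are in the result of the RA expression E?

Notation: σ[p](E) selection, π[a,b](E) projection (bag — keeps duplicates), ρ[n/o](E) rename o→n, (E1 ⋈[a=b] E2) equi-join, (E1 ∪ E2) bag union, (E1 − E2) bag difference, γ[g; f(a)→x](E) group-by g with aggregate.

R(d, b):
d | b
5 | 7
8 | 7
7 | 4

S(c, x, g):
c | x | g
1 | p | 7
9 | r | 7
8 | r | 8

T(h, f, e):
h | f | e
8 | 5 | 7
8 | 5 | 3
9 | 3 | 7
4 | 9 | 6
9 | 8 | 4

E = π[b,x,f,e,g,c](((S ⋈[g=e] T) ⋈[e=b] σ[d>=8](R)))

Stepwise |·|:
  S → 3
  T → 5
  (S ⋈[g=e] T) → 4
  R → 3
  σ[d>=8](R) → 1
  ((S ⋈[g=e] T) ⋈[e=b] σ[d>=8](R)) → 4
  π[b,x,f,e,g,c](((S ⋈[g=e] T) ⋈[e=b] σ[d>=8](R))) → 4

|E| = 4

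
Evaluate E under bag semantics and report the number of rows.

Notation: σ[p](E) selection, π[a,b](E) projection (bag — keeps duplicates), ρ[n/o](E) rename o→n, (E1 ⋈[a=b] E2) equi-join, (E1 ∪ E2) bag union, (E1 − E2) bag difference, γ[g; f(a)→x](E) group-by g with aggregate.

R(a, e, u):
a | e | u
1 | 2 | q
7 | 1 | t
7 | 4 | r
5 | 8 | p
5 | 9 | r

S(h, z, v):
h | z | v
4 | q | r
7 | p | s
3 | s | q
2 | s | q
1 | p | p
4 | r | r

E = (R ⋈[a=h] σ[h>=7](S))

Row counts bottom-up:
  R → 5
  S → 6
  σ[h>=7](S) → 1
  (R ⋈[a=h] σ[h>=7](S)) → 2

|E| = 2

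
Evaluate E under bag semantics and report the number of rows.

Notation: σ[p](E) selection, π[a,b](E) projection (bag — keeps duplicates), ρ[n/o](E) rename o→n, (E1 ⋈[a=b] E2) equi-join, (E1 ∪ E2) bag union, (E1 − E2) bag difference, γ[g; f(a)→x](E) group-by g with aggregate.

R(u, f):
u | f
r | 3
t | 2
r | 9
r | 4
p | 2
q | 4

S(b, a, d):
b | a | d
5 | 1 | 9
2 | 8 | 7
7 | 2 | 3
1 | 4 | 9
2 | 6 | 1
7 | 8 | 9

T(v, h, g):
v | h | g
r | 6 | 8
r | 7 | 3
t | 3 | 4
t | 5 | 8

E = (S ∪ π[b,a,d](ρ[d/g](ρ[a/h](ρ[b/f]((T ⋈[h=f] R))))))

Per-node cardinality:
  S → 6
  T → 4
  R → 6
  (T ⋈[h=f] R) → 1
  ρ[b/f]((T ⋈[h=f] R)) → 1
  ρ[a/h](ρ[b/f]((T ⋈[h=f] R))) → 1
  ρ[d/g](ρ[a/h](ρ[b/f]((T ⋈[h=f] R)))) → 1
  π[b,a,d](ρ[d/g](ρ[a/h](ρ[b/f]((T ⋈[h=f] R))))) → 1
  (S ∪ π[b,a,d](ρ[d/g](ρ[a/h](ρ[b/f]((T ⋈[h=f] R)))))) → 7

|E| = 7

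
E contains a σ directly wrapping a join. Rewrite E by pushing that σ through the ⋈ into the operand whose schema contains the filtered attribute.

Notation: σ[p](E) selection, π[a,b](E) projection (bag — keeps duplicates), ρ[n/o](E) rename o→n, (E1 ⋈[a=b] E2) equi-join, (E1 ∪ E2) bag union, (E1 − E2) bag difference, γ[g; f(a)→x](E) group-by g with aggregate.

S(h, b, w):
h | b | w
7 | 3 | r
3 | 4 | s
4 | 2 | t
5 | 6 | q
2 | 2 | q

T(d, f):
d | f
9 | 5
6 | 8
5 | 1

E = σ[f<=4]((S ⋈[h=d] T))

σ filters on f, owned by the right side.
E' = (S ⋈[h=d] σ[f<=4](T))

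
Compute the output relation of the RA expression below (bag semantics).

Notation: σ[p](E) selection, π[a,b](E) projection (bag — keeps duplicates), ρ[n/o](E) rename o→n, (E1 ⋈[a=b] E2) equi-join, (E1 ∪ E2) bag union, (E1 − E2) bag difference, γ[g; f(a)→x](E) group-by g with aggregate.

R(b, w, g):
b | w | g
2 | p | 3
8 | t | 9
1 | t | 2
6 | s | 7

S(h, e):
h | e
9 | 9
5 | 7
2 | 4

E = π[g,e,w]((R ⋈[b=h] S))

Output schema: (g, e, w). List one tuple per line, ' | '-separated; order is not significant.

Subexpression sizes:
  R → 4
  S → 3
  (R ⋈[b=h] S) → 1
  π[g,e,w]((R ⋈[b=h] S)) → 1

== RESULT ==
g | e | w
3 | 4 | p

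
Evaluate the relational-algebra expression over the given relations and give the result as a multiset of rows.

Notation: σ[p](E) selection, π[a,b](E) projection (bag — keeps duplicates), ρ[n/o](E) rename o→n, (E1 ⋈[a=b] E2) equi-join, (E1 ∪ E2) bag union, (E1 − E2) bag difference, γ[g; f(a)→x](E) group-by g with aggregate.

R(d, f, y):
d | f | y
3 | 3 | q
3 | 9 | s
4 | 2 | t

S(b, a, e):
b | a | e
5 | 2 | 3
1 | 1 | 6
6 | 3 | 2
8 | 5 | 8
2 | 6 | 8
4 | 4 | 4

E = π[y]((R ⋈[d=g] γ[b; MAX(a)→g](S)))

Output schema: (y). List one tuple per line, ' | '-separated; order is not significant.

Stepwise |·|:
  R → 3
  S → 6
  γ[b; MAX(a)→g](S) → 6
  (R ⋈[d=g] γ[b; MAX(a)→g](S)) → 3
  π[y]((R ⋈[d=g] γ[b; MAX(a)→g](S))) → 3

== RESULT ==
y
q
s
t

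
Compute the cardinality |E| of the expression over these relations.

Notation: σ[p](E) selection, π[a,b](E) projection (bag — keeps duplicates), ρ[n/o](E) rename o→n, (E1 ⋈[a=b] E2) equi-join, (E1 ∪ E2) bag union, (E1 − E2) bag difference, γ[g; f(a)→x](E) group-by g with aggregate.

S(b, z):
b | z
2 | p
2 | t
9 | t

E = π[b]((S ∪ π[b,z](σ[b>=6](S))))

Subexpression sizes:
  S → 3
  S → 3
  σ[b>=6](S) → 1
  π[b,z](σ[b>=6](S)) → 1
  (S ∪ π[b,z](σ[b>=6](S))) → 4
  π[b]((S ∪ π[b,z](σ[b>=6](S)))) → 4

|E| = 4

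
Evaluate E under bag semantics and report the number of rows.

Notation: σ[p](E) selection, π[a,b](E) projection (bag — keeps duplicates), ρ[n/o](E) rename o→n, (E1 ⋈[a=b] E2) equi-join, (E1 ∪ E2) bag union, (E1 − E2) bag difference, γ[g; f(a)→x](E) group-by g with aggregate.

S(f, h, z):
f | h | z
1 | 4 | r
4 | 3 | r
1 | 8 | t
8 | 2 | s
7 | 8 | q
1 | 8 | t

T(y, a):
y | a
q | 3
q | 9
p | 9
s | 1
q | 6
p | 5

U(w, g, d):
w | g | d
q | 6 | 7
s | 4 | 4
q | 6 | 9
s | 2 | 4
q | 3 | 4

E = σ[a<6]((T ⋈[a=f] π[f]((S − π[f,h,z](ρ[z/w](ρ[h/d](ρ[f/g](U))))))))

Per-node cardinality:
  T → 6
  S → 6
  U → 5
  ρ[f/g](U) → 5
  ρ[h/d](ρ[f/g](U)) → 5
  ρ[z/w](ρ[h/d](ρ[f/g](U))) → 5
  π[f,h,z](ρ[z/w](ρ[h/d](ρ[f/g](U)))) → 5
  (S − π[f,h,z](ρ[z/w](ρ[h/d](ρ[f/g](U))))) → 6
  π[f]((S − π[f,h,z](ρ[z/w](ρ[h/d](ρ[f/g](U)))))) → 6
  (T ⋈[a=f] π[f]((S − π[f,h,z](ρ[z/w](ρ[h/d](ρ[f/g](U))))))) → 3
  σ[a<6]((T ⋈[a=f] π[f]((S − π[f,h,z](ρ[z/w](ρ[h/d](ρ[f/g](U)))))))) → 3

|E| = 3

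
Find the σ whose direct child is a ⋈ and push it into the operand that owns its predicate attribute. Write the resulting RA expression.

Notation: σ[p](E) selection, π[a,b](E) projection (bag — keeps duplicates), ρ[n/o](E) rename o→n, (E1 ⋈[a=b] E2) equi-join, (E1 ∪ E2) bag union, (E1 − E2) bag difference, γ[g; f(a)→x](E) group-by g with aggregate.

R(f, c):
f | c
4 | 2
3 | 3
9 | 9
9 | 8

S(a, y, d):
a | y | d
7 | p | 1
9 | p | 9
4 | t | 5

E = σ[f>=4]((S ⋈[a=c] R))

σ filters on f, owned by the right side.
E' = (S ⋈[a=c] σ[f>=4](R))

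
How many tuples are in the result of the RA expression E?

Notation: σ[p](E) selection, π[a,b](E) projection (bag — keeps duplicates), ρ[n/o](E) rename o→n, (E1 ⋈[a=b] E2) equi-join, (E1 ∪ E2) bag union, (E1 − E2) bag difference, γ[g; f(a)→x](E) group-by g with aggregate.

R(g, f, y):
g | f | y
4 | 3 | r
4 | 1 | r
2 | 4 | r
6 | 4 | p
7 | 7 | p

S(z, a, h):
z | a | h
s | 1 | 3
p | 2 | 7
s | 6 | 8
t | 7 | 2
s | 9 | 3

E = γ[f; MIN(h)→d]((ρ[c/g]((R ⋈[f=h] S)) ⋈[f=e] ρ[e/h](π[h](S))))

Row counts bottom-up:
  R → 5
  S → 5
  (R ⋈[f=h] S) → 3
  ρ[c/g]((R ⋈[f=h] S)) → 3
  S → 5
  π[h](S) → 5
  ρ[e/h](π[h](S)) → 5
  (ρ[c/g]((R ⋈[f=h] S)) ⋈[f=e] ρ[e/h](π[h](S))) → 5
  γ[f; MIN(h)→d]((ρ[c/g]((R ⋈[f=h] S)) ⋈[f=e] ρ[e/h](π[h](S)))) → 2

|E| = 2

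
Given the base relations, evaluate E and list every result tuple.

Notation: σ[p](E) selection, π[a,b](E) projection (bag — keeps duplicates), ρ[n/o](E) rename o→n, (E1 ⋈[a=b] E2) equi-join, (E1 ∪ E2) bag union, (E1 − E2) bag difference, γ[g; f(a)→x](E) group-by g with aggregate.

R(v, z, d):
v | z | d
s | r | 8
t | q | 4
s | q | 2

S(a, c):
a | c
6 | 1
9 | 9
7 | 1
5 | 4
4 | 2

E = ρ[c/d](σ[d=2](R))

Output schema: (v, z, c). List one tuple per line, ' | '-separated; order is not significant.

Per-node cardinality:
  R → 3
  σ[d=2](R) → 1
  ρ[c/d](σ[d=2](R)) → 1

== RESULT ==
v | z | c
s | q | 2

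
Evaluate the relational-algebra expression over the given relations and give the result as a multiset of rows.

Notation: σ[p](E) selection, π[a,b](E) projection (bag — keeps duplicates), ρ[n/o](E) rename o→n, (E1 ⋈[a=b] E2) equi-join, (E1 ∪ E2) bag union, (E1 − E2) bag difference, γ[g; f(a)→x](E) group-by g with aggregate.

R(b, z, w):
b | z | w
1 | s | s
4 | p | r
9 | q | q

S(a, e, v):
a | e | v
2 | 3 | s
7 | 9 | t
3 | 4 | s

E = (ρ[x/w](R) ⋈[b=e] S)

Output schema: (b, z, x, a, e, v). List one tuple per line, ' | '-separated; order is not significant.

Per-node cardinality:
  R → 3
  ρ[x/w](R) → 3
  S → 3
  (ρ[x/w](R) ⋈[b=e] S) → 2

== RESULT ==
b | z | x | a | e | v
4 | p | r | 3 | 4 | s
9 | q | q | 7 | 9 | t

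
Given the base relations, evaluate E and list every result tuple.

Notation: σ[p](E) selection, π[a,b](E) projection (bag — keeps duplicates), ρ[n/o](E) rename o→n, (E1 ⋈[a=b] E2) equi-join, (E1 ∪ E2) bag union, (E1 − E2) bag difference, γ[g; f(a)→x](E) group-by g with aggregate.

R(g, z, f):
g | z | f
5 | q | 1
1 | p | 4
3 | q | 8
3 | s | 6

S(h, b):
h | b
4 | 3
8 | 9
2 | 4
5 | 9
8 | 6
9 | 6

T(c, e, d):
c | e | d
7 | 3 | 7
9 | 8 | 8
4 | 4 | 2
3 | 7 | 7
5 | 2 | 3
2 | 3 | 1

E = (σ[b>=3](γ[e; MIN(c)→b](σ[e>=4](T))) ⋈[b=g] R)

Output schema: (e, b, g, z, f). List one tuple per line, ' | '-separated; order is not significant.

Stepwise |·|:
  T → 6
  σ[e>=4](T) → 3
  γ[e; MIN(c)→b](σ[e>=4](T)) → 3
  σ[b>=3](γ[e; MIN(c)→b](σ[e>=4](T))) → 3
  R → 4
  (σ[b>=3](γ[e; MIN(c)→b](σ[e>=4](T))) ⋈[b=g] R) → 2

== RESULT ==
e | b | g | z | f
7 | 3 | 3 | q | 8
7 | 3 | 3 | s | 6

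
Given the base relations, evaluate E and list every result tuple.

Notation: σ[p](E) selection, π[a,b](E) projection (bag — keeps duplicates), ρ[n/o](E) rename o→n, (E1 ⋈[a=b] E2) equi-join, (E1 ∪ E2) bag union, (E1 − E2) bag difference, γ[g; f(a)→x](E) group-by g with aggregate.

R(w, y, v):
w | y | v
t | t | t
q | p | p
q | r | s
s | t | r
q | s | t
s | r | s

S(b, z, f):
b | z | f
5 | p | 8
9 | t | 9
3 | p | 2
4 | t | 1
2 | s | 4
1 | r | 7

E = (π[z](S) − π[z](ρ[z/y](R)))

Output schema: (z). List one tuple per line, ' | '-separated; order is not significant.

Row counts bottom-up:
  S → 6
  π[z](S) → 6
  R → 6
  ρ[z/y](R) → 6
  π[z](ρ[z/y](R)) → 6
  (π[z](S) − π[z](ρ[z/y](R))) → 1

== RESULT ==
z
p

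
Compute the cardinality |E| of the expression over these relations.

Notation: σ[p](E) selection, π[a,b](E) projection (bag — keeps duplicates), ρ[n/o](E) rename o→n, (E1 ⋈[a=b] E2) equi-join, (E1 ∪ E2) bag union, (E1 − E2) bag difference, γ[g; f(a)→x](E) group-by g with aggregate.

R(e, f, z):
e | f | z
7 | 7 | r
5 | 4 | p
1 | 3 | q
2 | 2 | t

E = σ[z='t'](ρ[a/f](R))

Stepwise |·|:
  R → 4
  ρ[a/f](R) → 4
  σ[z='t'](ρ[a/f](R)) → 1

|E| = 1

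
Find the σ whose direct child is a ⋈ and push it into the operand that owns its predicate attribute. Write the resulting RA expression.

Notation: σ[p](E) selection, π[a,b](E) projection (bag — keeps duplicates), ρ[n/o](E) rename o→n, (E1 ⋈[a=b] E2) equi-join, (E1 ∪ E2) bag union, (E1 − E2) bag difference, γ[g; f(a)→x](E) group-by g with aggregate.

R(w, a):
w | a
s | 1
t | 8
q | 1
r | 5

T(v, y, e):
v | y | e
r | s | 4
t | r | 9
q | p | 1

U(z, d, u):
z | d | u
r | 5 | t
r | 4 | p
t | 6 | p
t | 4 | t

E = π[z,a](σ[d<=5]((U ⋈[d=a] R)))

σ filters on d, owned by the left side.
E' = π[z,a]((σ[d<=5](U) ⋈[d=a] R))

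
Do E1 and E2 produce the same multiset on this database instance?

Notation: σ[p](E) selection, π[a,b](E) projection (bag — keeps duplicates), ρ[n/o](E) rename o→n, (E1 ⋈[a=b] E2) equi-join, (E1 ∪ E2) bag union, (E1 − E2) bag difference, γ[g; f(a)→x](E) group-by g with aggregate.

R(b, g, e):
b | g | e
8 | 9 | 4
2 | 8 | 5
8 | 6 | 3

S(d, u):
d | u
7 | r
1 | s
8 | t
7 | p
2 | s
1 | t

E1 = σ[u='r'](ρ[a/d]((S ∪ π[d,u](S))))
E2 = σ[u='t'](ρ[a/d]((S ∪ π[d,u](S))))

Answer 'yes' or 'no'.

E1 row counts bottom-up:
  S → 6
  S → 6
  π[d,u](S) → 6
  (S ∪ π[d,u](S)) → 12
  ρ[a/d]((S ∪ π[d,u](S))) → 12
  σ[u='r'](ρ[a/d]((S ∪ π[d,u](S)))) → 2
E2 row counts bottom-up:
  S → 6
  S → 6
  π[d,u](S) → 6
  (S ∪ π[d,u](S)) → 12
  ρ[a/d]((S ∪ π[d,u](S))) → 12
  σ[u='t'](ρ[a/d]((S ∪ π[d,u](S)))) → 4

E1 result:
a | u
7 | r
7 | r
E2 result:
a | u
1 | t
1 | t
8 | t
8 | t
Witness: (8, 't') appears 0× in E1 but 2× in E2.

no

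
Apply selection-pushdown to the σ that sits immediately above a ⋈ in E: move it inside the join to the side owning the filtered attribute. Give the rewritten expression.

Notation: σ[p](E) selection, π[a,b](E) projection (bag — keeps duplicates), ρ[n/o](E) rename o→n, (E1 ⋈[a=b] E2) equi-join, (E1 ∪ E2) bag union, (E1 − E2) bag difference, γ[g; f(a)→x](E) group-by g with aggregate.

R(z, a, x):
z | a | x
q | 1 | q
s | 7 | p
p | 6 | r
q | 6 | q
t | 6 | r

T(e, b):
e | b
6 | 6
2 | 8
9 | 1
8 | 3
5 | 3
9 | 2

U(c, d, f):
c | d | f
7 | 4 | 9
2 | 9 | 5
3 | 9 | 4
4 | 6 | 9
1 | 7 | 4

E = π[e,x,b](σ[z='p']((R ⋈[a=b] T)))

σ filters on z, owned by the left side.
E' = π[e,x,b]((σ[z='p'](R) ⋈[a=b] T))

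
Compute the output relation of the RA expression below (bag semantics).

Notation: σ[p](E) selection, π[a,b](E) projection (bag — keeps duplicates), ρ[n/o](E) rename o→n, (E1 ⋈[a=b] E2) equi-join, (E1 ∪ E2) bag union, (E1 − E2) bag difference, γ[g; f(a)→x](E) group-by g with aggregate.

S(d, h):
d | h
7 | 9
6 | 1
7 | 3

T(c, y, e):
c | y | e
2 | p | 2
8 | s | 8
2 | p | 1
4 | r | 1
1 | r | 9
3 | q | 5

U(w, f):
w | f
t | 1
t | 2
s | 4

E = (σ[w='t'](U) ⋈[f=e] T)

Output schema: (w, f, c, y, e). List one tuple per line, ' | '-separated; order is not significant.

Per-node cardinality:
  U → 3
  σ[w='t'](U) → 2
  T → 6
  (σ[w='t'](U) ⋈[f=e] T) → 3

== RESULT ==
w | f | c | y | e
t | 1 | 2 | p | 1
t | 1 | 4 | r | 1
t | 2 | 2 | p | 2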